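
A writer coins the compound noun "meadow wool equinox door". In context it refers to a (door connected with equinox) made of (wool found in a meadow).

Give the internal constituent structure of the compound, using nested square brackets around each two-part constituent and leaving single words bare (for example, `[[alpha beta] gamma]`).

Whole compound: head "door" (specifically "equinox door"), modifier "meadow wool".
"meadow wool" → head "wool", modifier "meadow".
"equinox door" → head "door", modifier "equinox".
Assembled: [[meadow wool] [equinox door]].

[[meadow wool] [equinox door]]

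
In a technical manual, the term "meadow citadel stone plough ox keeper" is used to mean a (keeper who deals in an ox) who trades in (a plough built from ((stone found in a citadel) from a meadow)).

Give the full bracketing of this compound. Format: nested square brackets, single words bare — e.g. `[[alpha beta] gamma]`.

[[[meadow [citadel stone]] plough] [ox keeper]]

At the top level: head "keeper" (specifically "ox keeper"); modifier "meadow citadel stone plough".
"meadow citadel stone plough" → head "plough", modifier "meadow citadel stone".
"meadow citadel stone" → head "stone" (specifically "citadel stone"), modifier "meadow".
"citadel stone" → head "stone", modifier "citadel".
"ox keeper" → head "keeper", modifier "ox".
Putting it together: [[[meadow [citadel stone]] plough] [ox keeper]].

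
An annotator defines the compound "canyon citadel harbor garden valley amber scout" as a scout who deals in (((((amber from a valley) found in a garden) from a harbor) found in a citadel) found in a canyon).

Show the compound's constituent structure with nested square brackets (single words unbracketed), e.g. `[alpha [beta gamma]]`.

[[canyon [citadel [harbor [garden [valley amber]]]]] scout]

The outermost head in the paraphrase is "scout", modified by "canyon citadel harbor garden valley amber".
Inside "canyon citadel harbor garden valley amber": head "amber" (specifically "citadel harbor garden valley amber"), modifier "canyon".
Inside "citadel harbor garden valley amber": head "amber" (specifically "harbor garden valley amber"), modifier "citadel".
Inside "harbor garden valley amber": head "amber" (specifically "garden valley amber"), modifier "harbor".
Inside "garden valley amber": head "amber" (specifically "valley amber"), modifier "garden".
Inside "valley amber": head "amber", modifier "valley".
Assembled: [[canyon [citadel [harbor [garden [valley amber]]]]] scout].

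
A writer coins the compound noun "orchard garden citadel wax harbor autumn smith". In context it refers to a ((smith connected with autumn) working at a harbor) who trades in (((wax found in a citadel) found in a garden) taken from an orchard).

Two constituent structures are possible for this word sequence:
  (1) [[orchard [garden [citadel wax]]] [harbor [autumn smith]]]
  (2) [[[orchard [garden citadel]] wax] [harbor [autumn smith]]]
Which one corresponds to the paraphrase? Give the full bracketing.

[[orchard [garden [citadel wax]]] [harbor [autumn smith]]]

The paraphrase's head is the "smith" part ("harbor autumn smith"); its modifier is "orchard garden citadel wax".
That top-level split, carried through the inner groups, gives [[orchard [garden [citadel wax]]] [harbor [autumn smith]]].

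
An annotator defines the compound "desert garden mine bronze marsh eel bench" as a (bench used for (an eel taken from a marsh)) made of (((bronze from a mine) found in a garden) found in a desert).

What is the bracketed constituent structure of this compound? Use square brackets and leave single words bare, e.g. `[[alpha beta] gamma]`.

[[desert [garden [mine bronze]]] [[marsh eel] bench]]

Whole compound: head "bench" (specifically "marsh eel bench"), modifier "desert garden mine bronze".
"desert garden mine bronze" → head "bronze" (specifically "garden mine bronze"), modifier "desert".
"garden mine bronze" → head "bronze" (specifically "mine bronze"), modifier "garden".
"mine bronze" → head "bronze", modifier "mine".
"marsh eel bench" → head "bench", modifier "marsh eel".
"marsh eel" → head "eel", modifier "marsh".
Putting it together: [[desert [garden [mine bronze]]] [[marsh eel] bench]].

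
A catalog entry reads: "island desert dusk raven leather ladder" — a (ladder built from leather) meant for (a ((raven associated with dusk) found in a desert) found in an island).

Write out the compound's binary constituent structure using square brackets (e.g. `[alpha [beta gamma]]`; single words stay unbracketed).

Whole compound: head "ladder" (specifically "leather ladder"), modifier "island desert dusk raven".
"island desert dusk raven" → head "raven" (specifically "desert dusk raven"), modifier "island".
"desert dusk raven" → head "raven" (specifically "dusk raven"), modifier "desert".
"dusk raven" → head "raven", modifier "dusk".
"leather ladder" → head "ladder", modifier "leather".
Putting it together: [[island [desert [dusk raven]]] [leather ladder]].

[[island [desert [dusk raven]]] [leather ladder]]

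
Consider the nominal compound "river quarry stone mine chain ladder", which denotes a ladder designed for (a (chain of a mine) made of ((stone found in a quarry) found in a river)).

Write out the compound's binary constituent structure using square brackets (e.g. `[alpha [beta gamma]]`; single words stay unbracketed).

At the top level: head "ladder"; modifier "river quarry stone mine chain".
Within "river quarry stone mine chain", the head is "chain" (specifically "mine chain") and the modifier is "river quarry stone".
Within "river quarry stone", the head is "stone" (specifically "quarry stone") and the modifier is "river".
Within "quarry stone", the head is "stone" and the modifier is "quarry".
Within "mine chain", the head is "chain" and the modifier is "mine".
So the structure is [[[river [quarry stone]] [mine chain]] ladder].

[[[river [quarry stone]] [mine chain]] ladder]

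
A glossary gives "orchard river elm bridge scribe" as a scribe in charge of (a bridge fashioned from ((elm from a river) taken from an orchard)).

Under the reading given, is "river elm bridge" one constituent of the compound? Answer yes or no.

The top-level split is [orchard river elm bridge] [scribe]; the full structure is [[[orchard [river elm]] bridge] scribe].
"river elm bridge" straddles a constituent boundary, so it is not a single unit.

no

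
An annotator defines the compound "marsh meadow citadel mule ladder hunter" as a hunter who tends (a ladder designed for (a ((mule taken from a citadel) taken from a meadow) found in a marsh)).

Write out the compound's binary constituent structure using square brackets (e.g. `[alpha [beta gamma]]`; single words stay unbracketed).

[[[marsh [meadow [citadel mule]]] ladder] hunter]

Overall it is a kind of hunter; the modifier is "marsh meadow citadel mule ladder".
"marsh meadow citadel mule ladder" → head "ladder", modifier "marsh meadow citadel mule".
"marsh meadow citadel mule" → head "mule" (specifically "meadow citadel mule"), modifier "marsh".
"meadow citadel mule" → head "mule" (specifically "citadel mule"), modifier "meadow".
"citadel mule" → head "mule", modifier "citadel".
Putting it together: [[[marsh [meadow [citadel mule]]] ladder] hunter].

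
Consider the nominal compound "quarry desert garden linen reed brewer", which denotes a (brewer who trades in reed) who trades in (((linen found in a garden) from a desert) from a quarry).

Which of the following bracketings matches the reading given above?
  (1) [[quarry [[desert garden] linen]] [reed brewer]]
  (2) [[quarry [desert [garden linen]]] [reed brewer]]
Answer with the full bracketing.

The paraphrase's head is the "brewer" part ("reed brewer"); its modifier is "quarry desert garden linen".
That top-level split, carried through the inner groups, gives [[quarry [desert [garden linen]]] [reed brewer]].

[[quarry [desert [garden linen]]] [reed brewer]]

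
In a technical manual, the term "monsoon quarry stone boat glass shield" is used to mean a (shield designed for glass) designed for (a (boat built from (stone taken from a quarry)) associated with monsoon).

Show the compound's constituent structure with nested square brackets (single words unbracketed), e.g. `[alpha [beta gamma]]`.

[[monsoon [[quarry stone] boat]] [glass shield]]

The outermost head in the paraphrase is "shield" (specifically "glass shield"), modified by "monsoon quarry stone boat".
Within "monsoon quarry stone boat", the head is "boat" (specifically "quarry stone boat") and the modifier is "monsoon".
Within "quarry stone boat", the head is "boat" and the modifier is "quarry stone".
Within "quarry stone", the head is "stone" and the modifier is "quarry".
Within "glass shield", the head is "shield" and the modifier is "glass".
So the structure is [[monsoon [[quarry stone] boat]] [glass shield]].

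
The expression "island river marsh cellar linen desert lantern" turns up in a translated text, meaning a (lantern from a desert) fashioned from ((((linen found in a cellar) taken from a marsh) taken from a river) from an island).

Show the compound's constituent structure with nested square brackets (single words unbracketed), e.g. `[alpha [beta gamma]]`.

[[island [river [marsh [cellar linen]]]] [desert lantern]]

The outermost head in the paraphrase is "lantern" (specifically "desert lantern"), modified by "island river marsh cellar linen".
Within "island river marsh cellar linen", the head is "linen" (specifically "river marsh cellar linen") and the modifier is "island".
Within "river marsh cellar linen", the head is "linen" (specifically "marsh cellar linen") and the modifier is "river".
Within "marsh cellar linen", the head is "linen" (specifically "cellar linen") and the modifier is "marsh".
Within "cellar linen", the head is "linen" and the modifier is "cellar".
Within "desert lantern", the head is "lantern" and the modifier is "desert".
Putting it together: [[island [river [marsh [cellar linen]]]] [desert lantern]].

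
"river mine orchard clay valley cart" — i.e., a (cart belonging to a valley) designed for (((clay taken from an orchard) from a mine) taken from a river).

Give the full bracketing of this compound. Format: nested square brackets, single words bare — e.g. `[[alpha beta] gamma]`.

[[river [mine [orchard clay]]] [valley cart]]

At the top level: head "cart" (specifically "valley cart"); modifier "river mine orchard clay".
Within "river mine orchard clay", the head is "clay" (specifically "mine orchard clay") and the modifier is "river".
Within "mine orchard clay", the head is "clay" (specifically "orchard clay") and the modifier is "mine".
Within "orchard clay", the head is "clay" and the modifier is "orchard".
Within "valley cart", the head is "cart" and the modifier is "valley".
So the structure is [[river [mine [orchard clay]]] [valley cart]].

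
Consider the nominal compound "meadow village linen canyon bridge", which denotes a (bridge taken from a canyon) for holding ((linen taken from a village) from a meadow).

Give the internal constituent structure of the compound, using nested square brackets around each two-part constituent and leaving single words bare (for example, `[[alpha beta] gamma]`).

At the top level: head "bridge" (specifically "canyon bridge"); modifier "meadow village linen".
"meadow village linen" → head "linen" (specifically "village linen"), modifier "meadow".
"village linen" → head "linen", modifier "village".
"canyon bridge" → head "bridge", modifier "canyon".
Putting it together: [[meadow [village linen]] [canyon bridge]].

[[meadow [village linen]] [canyon bridge]]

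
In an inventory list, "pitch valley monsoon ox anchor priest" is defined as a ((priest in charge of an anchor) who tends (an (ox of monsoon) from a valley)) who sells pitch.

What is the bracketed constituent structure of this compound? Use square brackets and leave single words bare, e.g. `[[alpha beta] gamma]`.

[pitch [[valley [monsoon ox]] [anchor priest]]]

Whole compound: head "priest" (specifically "valley monsoon ox anchor priest"), modifier "pitch".
Within "valley monsoon ox anchor priest", the head is "priest" (specifically "anchor priest") and the modifier is "valley monsoon ox".
Within "valley monsoon ox", the head is "ox" (specifically "monsoon ox") and the modifier is "valley".
Within "monsoon ox", the head is "ox" and the modifier is "monsoon".
Within "anchor priest", the head is "priest" and the modifier is "anchor".
So the structure is [pitch [[valley [monsoon ox]] [anchor priest]]].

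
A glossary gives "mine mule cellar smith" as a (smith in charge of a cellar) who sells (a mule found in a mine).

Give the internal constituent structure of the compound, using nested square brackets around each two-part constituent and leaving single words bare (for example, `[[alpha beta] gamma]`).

[[mine mule] [cellar smith]]

Whole compound: head "smith" (specifically "cellar smith"), modifier "mine mule".
"mine mule" → head "mule", modifier "mine".
"cellar smith" → head "smith", modifier "cellar".
Putting it together: [[mine mule] [cellar smith]].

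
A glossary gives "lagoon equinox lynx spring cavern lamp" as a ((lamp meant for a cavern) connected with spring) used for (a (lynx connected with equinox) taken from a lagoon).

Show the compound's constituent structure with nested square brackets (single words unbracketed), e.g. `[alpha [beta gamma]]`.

[[lagoon [equinox lynx]] [spring [cavern lamp]]]

The outermost head in the paraphrase is "lamp" (specifically "spring cavern lamp"), modified by "lagoon equinox lynx".
Inside "lagoon equinox lynx": head "lynx" (specifically "equinox lynx"), modifier "lagoon".
Inside "equinox lynx": head "lynx", modifier "equinox".
Inside "spring cavern lamp": head "lamp" (specifically "cavern lamp"), modifier "spring".
Inside "cavern lamp": head "lamp", modifier "cavern".
So the structure is [[lagoon [equinox lynx]] [spring [cavern lamp]]].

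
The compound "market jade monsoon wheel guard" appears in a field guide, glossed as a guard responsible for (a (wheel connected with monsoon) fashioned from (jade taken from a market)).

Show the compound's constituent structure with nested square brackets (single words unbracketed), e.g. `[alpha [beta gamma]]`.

[[[market jade] [monsoon wheel]] guard]

Overall it is a kind of guard; the modifier is "market jade monsoon wheel".
"market jade monsoon wheel" → head "wheel" (specifically "monsoon wheel"), modifier "market jade".
"market jade" → head "jade", modifier "market".
"monsoon wheel" → head "wheel", modifier "monsoon".
Assembled: [[[market jade] [monsoon wheel]] guard].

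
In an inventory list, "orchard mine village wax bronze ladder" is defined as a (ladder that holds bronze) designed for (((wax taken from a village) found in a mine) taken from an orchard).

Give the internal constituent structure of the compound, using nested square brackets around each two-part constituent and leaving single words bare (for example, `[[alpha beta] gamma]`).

At the top level: head "ladder" (specifically "bronze ladder"); modifier "orchard mine village wax".
"orchard mine village wax" → head "wax" (specifically "mine village wax"), modifier "orchard".
"mine village wax" → head "wax" (specifically "village wax"), modifier "mine".
"village wax" → head "wax", modifier "village".
"bronze ladder" → head "ladder", modifier "bronze".
Assembled: [[orchard [mine [village wax]]] [bronze ladder]].

[[orchard [mine [village wax]]] [bronze ladder]]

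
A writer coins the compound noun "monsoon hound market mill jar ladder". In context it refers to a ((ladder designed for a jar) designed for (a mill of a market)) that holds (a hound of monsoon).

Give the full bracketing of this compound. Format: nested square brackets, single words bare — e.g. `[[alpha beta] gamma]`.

[[monsoon hound] [[market mill] [jar ladder]]]

Whole compound: head "ladder" (specifically "market mill jar ladder"), modifier "monsoon hound".
Inside "monsoon hound": head "hound", modifier "monsoon".
Inside "market mill jar ladder": head "ladder" (specifically "jar ladder"), modifier "market mill".
Inside "market mill": head "mill", modifier "market".
Inside "jar ladder": head "ladder", modifier "jar".
Assembled: [[monsoon hound] [[market mill] [jar ladder]]].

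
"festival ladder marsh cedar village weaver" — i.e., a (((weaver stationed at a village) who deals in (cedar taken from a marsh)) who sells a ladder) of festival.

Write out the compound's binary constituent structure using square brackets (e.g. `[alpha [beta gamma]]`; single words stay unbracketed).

Overall it is a kind of weaver (specifically "ladder marsh cedar village weaver"); the modifier is "festival".
Inside "ladder marsh cedar village weaver": head "weaver" (specifically "marsh cedar village weaver"), modifier "ladder".
Inside "marsh cedar village weaver": head "weaver" (specifically "village weaver"), modifier "marsh cedar".
Inside "marsh cedar": head "cedar", modifier "marsh".
Inside "village weaver": head "weaver", modifier "village".
So the structure is [festival [ladder [[marsh cedar] [village weaver]]]].

[festival [ladder [[marsh cedar] [village weaver]]]]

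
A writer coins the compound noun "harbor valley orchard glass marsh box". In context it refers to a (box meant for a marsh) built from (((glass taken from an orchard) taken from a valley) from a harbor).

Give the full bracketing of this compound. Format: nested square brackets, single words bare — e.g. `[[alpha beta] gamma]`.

At the top level: head "box" (specifically "marsh box"); modifier "harbor valley orchard glass".
Within "harbor valley orchard glass", the head is "glass" (specifically "valley orchard glass") and the modifier is "harbor".
Within "valley orchard glass", the head is "glass" (specifically "orchard glass") and the modifier is "valley".
Within "orchard glass", the head is "glass" and the modifier is "orchard".
Within "marsh box", the head is "box" and the modifier is "marsh".
Putting it together: [[harbor [valley [orchard glass]]] [marsh box]].

[[harbor [valley [orchard glass]]] [marsh box]]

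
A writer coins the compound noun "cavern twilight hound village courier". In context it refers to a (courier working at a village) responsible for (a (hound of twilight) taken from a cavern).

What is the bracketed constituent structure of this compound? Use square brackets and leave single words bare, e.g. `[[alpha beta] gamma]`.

Overall it is a kind of courier (specifically "village courier"); the modifier is "cavern twilight hound".
"cavern twilight hound" → head "hound" (specifically "twilight hound"), modifier "cavern".
"twilight hound" → head "hound", modifier "twilight".
"village courier" → head "courier", modifier "village".
So the structure is [[cavern [twilight hound]] [village courier]].

[[cavern [twilight hound]] [village courier]]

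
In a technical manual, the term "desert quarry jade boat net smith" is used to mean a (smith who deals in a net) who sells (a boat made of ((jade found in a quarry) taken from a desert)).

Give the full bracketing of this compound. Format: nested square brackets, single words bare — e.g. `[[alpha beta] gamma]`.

[[[desert [quarry jade]] boat] [net smith]]

Whole compound: head "smith" (specifically "net smith"), modifier "desert quarry jade boat".
"desert quarry jade boat" → head "boat", modifier "desert quarry jade".
"desert quarry jade" → head "jade" (specifically "quarry jade"), modifier "desert".
"quarry jade" → head "jade", modifier "quarry".
"net smith" → head "smith", modifier "net".
Assembled: [[[desert [quarry jade]] boat] [net smith]].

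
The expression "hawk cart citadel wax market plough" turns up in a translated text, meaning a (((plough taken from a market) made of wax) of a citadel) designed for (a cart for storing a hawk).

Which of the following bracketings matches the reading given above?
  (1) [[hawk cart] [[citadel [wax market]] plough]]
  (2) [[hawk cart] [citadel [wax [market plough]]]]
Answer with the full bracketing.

The paraphrase's head is the "plough" part ("citadel wax market plough"); its modifier is "hawk cart".
That top-level split, carried through the inner groups, gives [[hawk cart] [citadel [wax [market plough]]]].

[[hawk cart] [citadel [wax [market plough]]]]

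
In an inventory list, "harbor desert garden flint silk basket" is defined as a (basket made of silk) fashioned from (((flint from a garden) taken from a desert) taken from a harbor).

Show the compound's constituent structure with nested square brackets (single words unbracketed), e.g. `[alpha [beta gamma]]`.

[[harbor [desert [garden flint]]] [silk basket]]

Whole compound: head "basket" (specifically "silk basket"), modifier "harbor desert garden flint".
"harbor desert garden flint" → head "flint" (specifically "desert garden flint"), modifier "harbor".
"desert garden flint" → head "flint" (specifically "garden flint"), modifier "desert".
"garden flint" → head "flint", modifier "garden".
"silk basket" → head "basket", modifier "silk".
Assembled: [[harbor [desert [garden flint]]] [silk basket]].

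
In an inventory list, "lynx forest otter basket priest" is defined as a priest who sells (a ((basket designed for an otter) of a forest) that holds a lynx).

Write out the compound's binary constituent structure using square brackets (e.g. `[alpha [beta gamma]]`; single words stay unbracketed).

Whole compound: head "priest", modifier "lynx forest otter basket".
Within "lynx forest otter basket", the head is "basket" (specifically "forest otter basket") and the modifier is "lynx".
Within "forest otter basket", the head is "basket" (specifically "otter basket") and the modifier is "forest".
Within "otter basket", the head is "basket" and the modifier is "otter".
Assembled: [[lynx [forest [otter basket]]] priest].

[[lynx [forest [otter basket]]] priest]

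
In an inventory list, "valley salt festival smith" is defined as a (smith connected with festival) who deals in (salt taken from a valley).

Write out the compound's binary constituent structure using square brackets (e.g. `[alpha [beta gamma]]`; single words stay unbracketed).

Overall it is a kind of smith (specifically "festival smith"); the modifier is "valley salt".
Within "valley salt", the head is "salt" and the modifier is "valley".
Within "festival smith", the head is "smith" and the modifier is "festival".
So the structure is [[valley salt] [festival smith]].

[[valley salt] [festival smith]]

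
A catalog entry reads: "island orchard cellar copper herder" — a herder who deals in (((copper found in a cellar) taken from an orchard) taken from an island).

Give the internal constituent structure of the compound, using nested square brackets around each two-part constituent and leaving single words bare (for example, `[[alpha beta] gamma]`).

The outermost head in the paraphrase is "herder", modified by "island orchard cellar copper".
Within "island orchard cellar copper", the head is "copper" (specifically "orchard cellar copper") and the modifier is "island".
Within "orchard cellar copper", the head is "copper" (specifically "cellar copper") and the modifier is "orchard".
Within "cellar copper", the head is "copper" and the modifier is "cellar".
Putting it together: [[island [orchard [cellar copper]]] herder].

[[island [orchard [cellar copper]]] herder]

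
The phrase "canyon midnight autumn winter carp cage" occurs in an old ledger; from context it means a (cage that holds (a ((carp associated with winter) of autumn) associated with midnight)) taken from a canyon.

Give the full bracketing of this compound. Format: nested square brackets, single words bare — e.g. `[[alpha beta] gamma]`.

The outermost head in the paraphrase is "cage" (specifically "midnight autumn winter carp cage"), modified by "canyon".
"midnight autumn winter carp cage" → head "cage", modifier "midnight autumn winter carp".
"midnight autumn winter carp" → head "carp" (specifically "autumn winter carp"), modifier "midnight".
"autumn winter carp" → head "carp" (specifically "winter carp"), modifier "autumn".
"winter carp" → head "carp", modifier "winter".
So the structure is [canyon [[midnight [autumn [winter carp]]] cage]].

[canyon [[midnight [autumn [winter carp]]] cage]]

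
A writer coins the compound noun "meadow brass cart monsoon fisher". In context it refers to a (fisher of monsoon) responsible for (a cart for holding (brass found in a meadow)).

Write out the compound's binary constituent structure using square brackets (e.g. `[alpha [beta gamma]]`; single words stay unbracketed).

At the top level: head "fisher" (specifically "monsoon fisher"); modifier "meadow brass cart".
Inside "meadow brass cart": head "cart", modifier "meadow brass".
Inside "meadow brass": head "brass", modifier "meadow".
Inside "monsoon fisher": head "fisher", modifier "monsoon".
Putting it together: [[[meadow brass] cart] [monsoon fisher]].

[[[meadow brass] cart] [monsoon fisher]]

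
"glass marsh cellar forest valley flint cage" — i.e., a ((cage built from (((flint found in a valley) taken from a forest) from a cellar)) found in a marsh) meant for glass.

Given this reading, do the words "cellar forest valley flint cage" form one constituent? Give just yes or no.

The paraphrase groups the words so that "cellar forest valley flint cage" is one unit: it corresponds to a single parenthesized sub-phrase.
The full structure is [glass [marsh [[cellar [forest [valley flint]]] cage]]], in which [cellar forest valley flint cage] is a constituent.

yes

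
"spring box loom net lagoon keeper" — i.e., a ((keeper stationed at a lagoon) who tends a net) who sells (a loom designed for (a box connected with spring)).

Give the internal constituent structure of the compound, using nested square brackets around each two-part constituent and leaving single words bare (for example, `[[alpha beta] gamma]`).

At the top level: head "keeper" (specifically "net lagoon keeper"); modifier "spring box loom".
"spring box loom" → head "loom", modifier "spring box".
"spring box" → head "box", modifier "spring".
"net lagoon keeper" → head "keeper" (specifically "lagoon keeper"), modifier "net".
"lagoon keeper" → head "keeper", modifier "lagoon".
So the structure is [[[spring box] loom] [net [lagoon keeper]]].

[[[spring box] loom] [net [lagoon keeper]]]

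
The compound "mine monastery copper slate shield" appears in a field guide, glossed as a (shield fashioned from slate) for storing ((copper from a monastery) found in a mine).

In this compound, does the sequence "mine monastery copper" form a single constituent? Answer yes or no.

yes

The paraphrase groups the words so that "mine monastery copper" is one unit: it corresponds to a single parenthesized sub-phrase.
The full structure is [[mine [monastery copper]] [slate shield]], in which [mine monastery copper] is a constituent.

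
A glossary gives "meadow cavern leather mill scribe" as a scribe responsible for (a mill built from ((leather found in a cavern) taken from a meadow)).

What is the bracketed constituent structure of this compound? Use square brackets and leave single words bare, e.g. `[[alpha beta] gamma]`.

Overall it is a kind of scribe; the modifier is "meadow cavern leather mill".
Inside "meadow cavern leather mill": head "mill", modifier "meadow cavern leather".
Inside "meadow cavern leather": head "leather" (specifically "cavern leather"), modifier "meadow".
Inside "cavern leather": head "leather", modifier "cavern".
Putting it together: [[[meadow [cavern leather]] mill] scribe].

[[[meadow [cavern leather]] mill] scribe]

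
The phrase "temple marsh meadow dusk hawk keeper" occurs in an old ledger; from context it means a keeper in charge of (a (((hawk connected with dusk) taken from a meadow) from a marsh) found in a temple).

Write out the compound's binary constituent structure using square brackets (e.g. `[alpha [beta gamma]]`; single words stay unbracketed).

[[temple [marsh [meadow [dusk hawk]]]] keeper]

Whole compound: head "keeper", modifier "temple marsh meadow dusk hawk".
Within "temple marsh meadow dusk hawk", the head is "hawk" (specifically "marsh meadow dusk hawk") and the modifier is "temple".
Within "marsh meadow dusk hawk", the head is "hawk" (specifically "meadow dusk hawk") and the modifier is "marsh".
Within "meadow dusk hawk", the head is "hawk" (specifically "dusk hawk") and the modifier is "meadow".
Within "dusk hawk", the head is "hawk" and the modifier is "dusk".
So the structure is [[temple [marsh [meadow [dusk hawk]]]] keeper].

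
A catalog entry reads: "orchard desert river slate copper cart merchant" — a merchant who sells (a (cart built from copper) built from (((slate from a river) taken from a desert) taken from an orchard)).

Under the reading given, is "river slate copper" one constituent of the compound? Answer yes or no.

The top-level split is [orchard desert river slate copper cart] [merchant]; the full structure is [[[orchard [desert [river slate]]] [copper cart]] merchant].
"river slate copper" straddles a constituent boundary, so it is not a single unit.

no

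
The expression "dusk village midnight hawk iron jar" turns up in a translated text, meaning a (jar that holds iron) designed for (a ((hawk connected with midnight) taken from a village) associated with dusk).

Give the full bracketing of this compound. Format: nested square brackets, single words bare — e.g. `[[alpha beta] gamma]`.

[[dusk [village [midnight hawk]]] [iron jar]]

Overall it is a kind of jar (specifically "iron jar"); the modifier is "dusk village midnight hawk".
Inside "dusk village midnight hawk": head "hawk" (specifically "village midnight hawk"), modifier "dusk".
Inside "village midnight hawk": head "hawk" (specifically "midnight hawk"), modifier "village".
Inside "midnight hawk": head "hawk", modifier "midnight".
Inside "iron jar": head "jar", modifier "iron".
Assembled: [[dusk [village [midnight hawk]]] [iron jar]].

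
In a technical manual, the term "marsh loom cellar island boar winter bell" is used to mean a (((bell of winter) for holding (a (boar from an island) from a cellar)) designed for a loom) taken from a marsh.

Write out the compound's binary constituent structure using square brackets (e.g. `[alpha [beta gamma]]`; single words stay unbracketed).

[marsh [loom [[cellar [island boar]] [winter bell]]]]

Whole compound: head "bell" (specifically "loom cellar island boar winter bell"), modifier "marsh".
Within "loom cellar island boar winter bell", the head is "bell" (specifically "cellar island boar winter bell") and the modifier is "loom".
Within "cellar island boar winter bell", the head is "bell" (specifically "winter bell") and the modifier is "cellar island boar".
Within "cellar island boar", the head is "boar" (specifically "island boar") and the modifier is "cellar".
Within "island boar", the head is "boar" and the modifier is "island".
Within "winter bell", the head is "bell" and the modifier is "winter".
Assembled: [marsh [loom [[cellar [island boar]] [winter bell]]]].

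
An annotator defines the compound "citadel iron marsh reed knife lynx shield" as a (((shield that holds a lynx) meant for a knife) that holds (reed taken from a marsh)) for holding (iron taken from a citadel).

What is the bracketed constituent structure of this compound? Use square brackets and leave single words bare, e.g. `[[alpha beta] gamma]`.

[[citadel iron] [[marsh reed] [knife [lynx shield]]]]

Whole compound: head "shield" (specifically "marsh reed knife lynx shield"), modifier "citadel iron".
"citadel iron" → head "iron", modifier "citadel".
"marsh reed knife lynx shield" → head "shield" (specifically "knife lynx shield"), modifier "marsh reed".
"marsh reed" → head "reed", modifier "marsh".
"knife lynx shield" → head "shield" (specifically "lynx shield"), modifier "knife".
"lynx shield" → head "shield", modifier "lynx".
So the structure is [[citadel iron] [[marsh reed] [knife [lynx shield]]]].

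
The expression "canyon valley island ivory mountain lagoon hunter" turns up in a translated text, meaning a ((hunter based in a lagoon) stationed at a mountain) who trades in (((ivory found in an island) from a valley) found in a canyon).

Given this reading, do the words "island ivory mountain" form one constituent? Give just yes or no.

no

The top-level split is [canyon valley island ivory] [mountain lagoon hunter]; the full structure is [[canyon [valley [island ivory]]] [mountain [lagoon hunter]]].
"island ivory mountain" straddles a constituent boundary, so it is not a single unit.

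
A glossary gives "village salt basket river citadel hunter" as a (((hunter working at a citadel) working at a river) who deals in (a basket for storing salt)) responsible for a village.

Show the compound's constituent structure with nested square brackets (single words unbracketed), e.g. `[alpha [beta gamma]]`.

Overall it is a kind of hunter (specifically "salt basket river citadel hunter"); the modifier is "village".
"salt basket river citadel hunter" → head "hunter" (specifically "river citadel hunter"), modifier "salt basket".
"salt basket" → head "basket", modifier "salt".
"river citadel hunter" → head "hunter" (specifically "citadel hunter"), modifier "river".
"citadel hunter" → head "hunter", modifier "citadel".
So the structure is [village [[salt basket] [river [citadel hunter]]]].

[village [[salt basket] [river [citadel hunter]]]]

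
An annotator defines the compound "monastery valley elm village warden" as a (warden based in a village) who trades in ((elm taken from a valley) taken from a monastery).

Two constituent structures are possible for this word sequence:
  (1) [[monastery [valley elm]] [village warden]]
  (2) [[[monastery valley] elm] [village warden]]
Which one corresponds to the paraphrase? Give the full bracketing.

The paraphrase's head is the "warden" part ("village warden"); its modifier is "monastery valley elm".
That top-level split, carried through the inner groups, gives [[monastery [valley elm]] [village warden]].

[[monastery [valley elm]] [village warden]]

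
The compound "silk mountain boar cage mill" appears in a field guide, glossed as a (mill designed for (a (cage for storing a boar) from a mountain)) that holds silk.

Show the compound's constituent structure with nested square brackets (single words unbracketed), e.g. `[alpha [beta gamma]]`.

[silk [[mountain [boar cage]] mill]]

At the top level: head "mill" (specifically "mountain boar cage mill"); modifier "silk".
Within "mountain boar cage mill", the head is "mill" and the modifier is "mountain boar cage".
Within "mountain boar cage", the head is "cage" (specifically "boar cage") and the modifier is "mountain".
Within "boar cage", the head is "cage" and the modifier is "boar".
So the structure is [silk [[mountain [boar cage]] mill]].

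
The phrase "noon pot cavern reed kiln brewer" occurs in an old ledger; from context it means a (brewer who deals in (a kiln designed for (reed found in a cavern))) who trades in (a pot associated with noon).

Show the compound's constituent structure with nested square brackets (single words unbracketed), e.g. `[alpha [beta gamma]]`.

[[noon pot] [[[cavern reed] kiln] brewer]]

The outermost head in the paraphrase is "brewer" (specifically "cavern reed kiln brewer"), modified by "noon pot".
Within "noon pot", the head is "pot" and the modifier is "noon".
Within "cavern reed kiln brewer", the head is "brewer" and the modifier is "cavern reed kiln".
Within "cavern reed kiln", the head is "kiln" and the modifier is "cavern reed".
Within "cavern reed", the head is "reed" and the modifier is "cavern".
Putting it together: [[noon pot] [[[cavern reed] kiln] brewer]].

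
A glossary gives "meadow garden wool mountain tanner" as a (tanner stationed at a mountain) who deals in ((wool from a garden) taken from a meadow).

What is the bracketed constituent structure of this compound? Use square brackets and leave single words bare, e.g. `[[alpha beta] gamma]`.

Whole compound: head "tanner" (specifically "mountain tanner"), modifier "meadow garden wool".
Within "meadow garden wool", the head is "wool" (specifically "garden wool") and the modifier is "meadow".
Within "garden wool", the head is "wool" and the modifier is "garden".
Within "mountain tanner", the head is "tanner" and the modifier is "mountain".
So the structure is [[meadow [garden wool]] [mountain tanner]].

[[meadow [garden wool]] [mountain tanner]]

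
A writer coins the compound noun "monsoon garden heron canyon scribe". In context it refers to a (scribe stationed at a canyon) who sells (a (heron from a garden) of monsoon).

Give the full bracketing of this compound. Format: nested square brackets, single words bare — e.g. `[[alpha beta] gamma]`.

Overall it is a kind of scribe (specifically "canyon scribe"); the modifier is "monsoon garden heron".
Within "monsoon garden heron", the head is "heron" (specifically "garden heron") and the modifier is "monsoon".
Within "garden heron", the head is "heron" and the modifier is "garden".
Within "canyon scribe", the head is "scribe" and the modifier is "canyon".
So the structure is [[monsoon [garden heron]] [canyon scribe]].

[[monsoon [garden heron]] [canyon scribe]]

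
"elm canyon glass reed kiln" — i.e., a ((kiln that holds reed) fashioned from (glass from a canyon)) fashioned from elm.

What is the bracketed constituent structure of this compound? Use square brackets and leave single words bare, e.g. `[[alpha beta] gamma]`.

[elm [[canyon glass] [reed kiln]]]

At the top level: head "kiln" (specifically "canyon glass reed kiln"); modifier "elm".
"canyon glass reed kiln" → head "kiln" (specifically "reed kiln"), modifier "canyon glass".
"canyon glass" → head "glass", modifier "canyon".
"reed kiln" → head "kiln", modifier "reed".
So the structure is [elm [[canyon glass] [reed kiln]]].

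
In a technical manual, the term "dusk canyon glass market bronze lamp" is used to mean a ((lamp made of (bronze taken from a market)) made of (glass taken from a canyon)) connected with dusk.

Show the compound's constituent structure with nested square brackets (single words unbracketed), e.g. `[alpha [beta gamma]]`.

[dusk [[canyon glass] [[market bronze] lamp]]]

At the top level: head "lamp" (specifically "canyon glass market bronze lamp"); modifier "dusk".
Within "canyon glass market bronze lamp", the head is "lamp" (specifically "market bronze lamp") and the modifier is "canyon glass".
Within "canyon glass", the head is "glass" and the modifier is "canyon".
Within "market bronze lamp", the head is "lamp" and the modifier is "market bronze".
Within "market bronze", the head is "bronze" and the modifier is "market".
Putting it together: [dusk [[canyon glass] [[market bronze] lamp]]].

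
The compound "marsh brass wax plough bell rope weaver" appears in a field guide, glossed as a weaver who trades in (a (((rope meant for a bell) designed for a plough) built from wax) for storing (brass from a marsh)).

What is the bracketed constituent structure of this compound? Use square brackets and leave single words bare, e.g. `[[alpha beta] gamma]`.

[[[marsh brass] [wax [plough [bell rope]]]] weaver]

Whole compound: head "weaver", modifier "marsh brass wax plough bell rope".
"marsh brass wax plough bell rope" → head "rope" (specifically "wax plough bell rope"), modifier "marsh brass".
"marsh brass" → head "brass", modifier "marsh".
"wax plough bell rope" → head "rope" (specifically "plough bell rope"), modifier "wax".
"plough bell rope" → head "rope" (specifically "bell rope"), modifier "plough".
"bell rope" → head "rope", modifier "bell".
Assembled: [[[marsh brass] [wax [plough [bell rope]]]] weaver].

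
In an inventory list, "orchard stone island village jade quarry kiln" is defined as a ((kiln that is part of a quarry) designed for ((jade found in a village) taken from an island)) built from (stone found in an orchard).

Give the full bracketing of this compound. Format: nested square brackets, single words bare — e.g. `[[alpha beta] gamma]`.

Overall it is a kind of kiln (specifically "island village jade quarry kiln"); the modifier is "orchard stone".
"orchard stone" → head "stone", modifier "orchard".
"island village jade quarry kiln" → head "kiln" (specifically "quarry kiln"), modifier "island village jade".
"island village jade" → head "jade" (specifically "village jade"), modifier "island".
"village jade" → head "jade", modifier "village".
"quarry kiln" → head "kiln", modifier "quarry".
Assembled: [[orchard stone] [[island [village jade]] [quarry kiln]]].

[[orchard stone] [[island [village jade]] [quarry kiln]]]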